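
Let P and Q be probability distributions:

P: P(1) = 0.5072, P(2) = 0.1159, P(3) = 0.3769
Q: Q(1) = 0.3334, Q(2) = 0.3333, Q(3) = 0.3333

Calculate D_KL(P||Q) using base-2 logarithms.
0.1972 bits

D_KL(P||Q) = Σ P(x) log₂(P(x)/Q(x))

Computing term by term:
  P(1)·log₂(P(1)/Q(1)) = 0.5072·log₂(0.5072/0.3334) = 0.30701
  P(2)·log₂(P(2)/Q(2)) = 0.1159·log₂(0.1159/0.3333) = -0.17662
  P(3)·log₂(P(3)/Q(3)) = 0.3769·log₂(0.3769/0.3333) = 0.06685

D_KL(P||Q) = 0.30701 - 0.17662 + 0.06685 = 0.19724 ≈ 0.1972 bits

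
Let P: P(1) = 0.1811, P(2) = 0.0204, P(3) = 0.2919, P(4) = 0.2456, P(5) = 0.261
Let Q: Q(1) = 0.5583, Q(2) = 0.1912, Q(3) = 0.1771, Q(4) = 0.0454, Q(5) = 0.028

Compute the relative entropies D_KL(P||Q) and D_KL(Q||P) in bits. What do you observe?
D_KL(P||Q) = 1.2892 bits, D_KL(Q||P) = 1.1957 bits. The two directions give different values (D_KL(P||Q) exceeds D_KL(Q||P) by 0.0935 bits): KL divergence is asymmetric.

D_KL(P||Q) = Σ P(x) log₂(P(x)/Q(x))

Computing term by term:
  P(1)·log₂(P(1)/Q(1)) = 0.1811·log₂(0.1811/0.5583) = -0.29415
  P(2)·log₂(P(2)/Q(2)) = 0.0204·log₂(0.0204/0.1912) = -0.06586
  P(3)·log₂(P(3)/Q(3)) = 0.2919·log₂(0.2919/0.1771) = 0.21043
  P(4)·log₂(P(4)/Q(4)) = 0.2456·log₂(0.2456/0.0454) = 0.59817
  P(5)·log₂(P(5)/Q(5)) = 0.261·log₂(0.261/0.028) = 0.84056

D_KL(P||Q) = -0.29415 - 0.06586 + 0.21043 + 0.59817 + 0.84056 = 1.28915 ≈ 1.2892 bits

D_KL(Q||P) = Σ Q(x) log₂(Q(x)/P(x))

Computing term by term:
  Q(1)·log₂(Q(1)/P(1)) = 0.5583·log₂(0.5583/0.1811) = 0.90682
  Q(2)·log₂(Q(2)/P(2)) = 0.1912·log₂(0.1912/0.0204) = 0.61728
  Q(3)·log₂(Q(3)/P(3)) = 0.1771·log₂(0.1771/0.2919) = -0.12767
  Q(4)·log₂(Q(4)/P(4)) = 0.0454·log₂(0.0454/0.2456) = -0.11057
  Q(5)·log₂(Q(5)/P(5)) = 0.028·log₂(0.028/0.261) = -0.09018

D_KL(Q||P) = 0.90682 + 0.61728 - 0.12767 - 0.11057 - 0.09018 = 1.19568 ≈ 1.1957 bits

These are NOT equal (difference: 0.0935 bits). KL divergence is asymmetric: D_KL(P||Q) ≠ D_KL(Q||P) in general.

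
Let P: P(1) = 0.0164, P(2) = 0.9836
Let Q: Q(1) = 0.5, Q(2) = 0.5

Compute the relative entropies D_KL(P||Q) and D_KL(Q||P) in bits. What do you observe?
D_KL(P||Q) = 0.8793 bits, D_KL(Q||P) = 1.9770 bits. The two directions give different values (D_KL(Q||P) exceeds D_KL(P||Q) by 1.0977 bits): KL divergence is asymmetric.

D_KL(P||Q) = Σ P(x) log₂(P(x)/Q(x))

Computing term by term:
  P(1)·log₂(P(1)/Q(1)) = 0.0164·log₂(0.0164/0.5) = -0.08085
  P(2)·log₂(P(2)/Q(2)) = 0.9836·log₂(0.9836/0.5) = 0.96013

D_KL(P||Q) = -0.08085 + 0.96013 = 0.87928 ≈ 0.8793 bits

D_KL(Q||P) = Σ Q(x) log₂(Q(x)/P(x))

Computing term by term:
  Q(1)·log₂(Q(1)/P(1)) = 0.5·log₂(0.5/0.0164) = 2.46508
  Q(2)·log₂(Q(2)/P(2)) = 0.5·log₂(0.5/0.9836) = -0.48807

D_KL(Q||P) = 2.46508 - 0.48807 = 1.97701 ≈ 1.9770 bits

These are NOT equal (difference: 1.0977 bits). KL divergence is asymmetric: D_KL(P||Q) ≠ D_KL(Q||P) in general.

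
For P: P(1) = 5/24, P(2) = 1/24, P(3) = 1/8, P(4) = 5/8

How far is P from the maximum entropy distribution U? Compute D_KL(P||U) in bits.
0.5387 bits

U(i) = 1/4 for all i

D_KL(P||U) = Σ P(x) log₂(P(x) / (1/4))
           = Σ P(x) log₂(P(x)) + log₂(4)
           = log₂(4) - H(P)

H(P) = -Σ P(x) log₂(P(x)):
  -P(1)·log₂(P(1)) = -(5/24)·log₂(5/24) = 0.47147
  -P(2)·log₂(P(2)) = -(1/24)·log₂(1/24) = 0.19104
  -P(3)·log₂(P(3)) = -(1/8)·log₂(1/8) = 0.37500
  -P(4)·log₂(P(4)) = -(5/8)·log₂(5/8) = 0.42379
H(P) = 0.47147 + 0.19104 + 0.37500 + 0.42379 = 1.46130 bits

log₂(4) = 2.00000 bits

D_KL(P||U) = 2.00000 - 1.46130 = 0.53870 ≈ 0.5387 bits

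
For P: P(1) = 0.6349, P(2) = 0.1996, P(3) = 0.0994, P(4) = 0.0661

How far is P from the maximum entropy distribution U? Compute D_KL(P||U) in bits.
0.5297 bits

U(i) = 1/4 for all i

D_KL(P||U) = Σ P(x) log₂(P(x) / (1/4))
           = Σ P(x) log₂(P(x)) + log₂(4)
           = log₂(4) - H(P)

H(P) = -Σ P(x) log₂(P(x)):
  -P(1)·log₂(P(1)) = -(0.6349)·log₂(0.6349) = 0.41611
  -P(2)·log₂(P(2)) = -(0.1996)·log₂(0.1996) = 0.46403
  -P(3)·log₂(P(3)) = -(0.0994)·log₂(0.0994) = 0.33106
  -P(4)·log₂(P(4)) = -(0.0661)·log₂(0.0661) = 0.25906
H(P) = 0.41611 + 0.46403 + 0.33106 + 0.25906 = 1.47026 bits

log₂(4) = 2.00000 bits

D_KL(P||U) = 2.00000 - 1.47026 = 0.52974 ≈ 0.5297 bits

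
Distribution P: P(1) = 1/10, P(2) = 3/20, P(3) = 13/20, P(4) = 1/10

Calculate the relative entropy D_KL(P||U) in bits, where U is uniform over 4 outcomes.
0.5211 bits

U(i) = 1/4 for all i

D_KL(P||U) = Σ P(x) log₂(P(x) / (1/4))
           = Σ P(x) log₂(P(x)) + log₂(4)
           = log₂(4) - H(P)

H(P) = -Σ P(x) log₂(P(x)):
  -P(1)·log₂(P(1)) = -(1/10)·log₂(1/10) = 0.33219
  -P(2)·log₂(P(2)) = -(3/20)·log₂(3/20) = 0.41054
  -P(3)·log₂(P(3)) = -(13/20)·log₂(13/20) = 0.40397
  -P(4)·log₂(P(4)) = -(1/10)·log₂(1/10) = 0.33219
H(P) = 0.33219 + 0.41054 + 0.40397 + 0.33219 = 1.47889 bits

log₂(4) = 2.00000 bits

D_KL(P||U) = 2.00000 - 1.47889 = 0.52111 ≈ 0.5211 bits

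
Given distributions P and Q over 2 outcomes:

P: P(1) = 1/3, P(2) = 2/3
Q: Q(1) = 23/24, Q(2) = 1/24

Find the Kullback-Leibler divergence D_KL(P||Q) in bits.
2.1588 bits

D_KL(P||Q) = Σ P(x) log₂(P(x)/Q(x))

Computing term by term:
  P(1)·log₂(P(1)/Q(1)) = (1/3)·log₂((1/3)/(23/24)) = -0.50785
  P(2)·log₂(P(2)/Q(2)) = (2/3)·log₂((2/3)/(1/24)) = 2.66667

D_KL(P||Q) = -0.50785 + 2.66667 = 2.15882 ≈ 2.1588 bits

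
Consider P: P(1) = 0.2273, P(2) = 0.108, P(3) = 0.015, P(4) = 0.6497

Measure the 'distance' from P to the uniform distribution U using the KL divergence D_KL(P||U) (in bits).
0.6723 bits

U(i) = 1/4 for all i

D_KL(P||U) = Σ P(x) log₂(P(x) / (1/4))
           = Σ P(x) log₂(P(x)) + log₂(4)
           = log₂(4) - H(P)

H(P) = -Σ P(x) log₂(P(x)):
  -P(1)·log₂(P(1)) = -(0.2273)·log₂(0.2273) = 0.48582
  -P(2)·log₂(P(2)) = -(0.108)·log₂(0.108) = 0.34678
  -P(3)·log₂(P(3)) = -(0.015)·log₂(0.015) = 0.09088
  -P(4)·log₂(P(4)) = -(0.6497)·log₂(0.6497) = 0.40421
H(P) = 0.48582 + 0.34678 + 0.09088 + 0.40421 = 1.32769 bits

log₂(4) = 2.00000 bits

D_KL(P||U) = 2.00000 - 1.32769 = 0.67231 ≈ 0.6723 bits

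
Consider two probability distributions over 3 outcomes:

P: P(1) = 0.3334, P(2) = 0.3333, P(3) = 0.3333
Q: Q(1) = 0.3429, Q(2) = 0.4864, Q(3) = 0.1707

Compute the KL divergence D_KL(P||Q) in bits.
0.1265 bits

D_KL(P||Q) = Σ P(x) log₂(P(x)/Q(x))

Computing term by term:
  P(1)·log₂(P(1)/Q(1)) = 0.3334·log₂(0.3334/0.3429) = -0.01351
  P(2)·log₂(P(2)/Q(2)) = 0.3333·log₂(0.3333/0.4864) = -0.18176
  P(3)·log₂(P(3)/Q(3)) = 0.3333·log₂(0.3333/0.1707) = 0.32175

D_KL(P||Q) = -0.01351 - 0.18176 + 0.32175 = 0.12648 ≈ 0.1265 bits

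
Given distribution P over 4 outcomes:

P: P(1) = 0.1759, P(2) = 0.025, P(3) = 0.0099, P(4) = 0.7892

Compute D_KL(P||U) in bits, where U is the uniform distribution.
1.0905 bits

U(i) = 1/4 for all i

D_KL(P||U) = Σ P(x) log₂(P(x) / (1/4))
           = Σ P(x) log₂(P(x)) + log₂(4)
           = log₂(4) - H(P)

H(P) = -Σ P(x) log₂(P(x)):
  -P(1)·log₂(P(1)) = -(0.1759)·log₂(0.1759) = 0.44101
  -P(2)·log₂(P(2)) = -(0.025)·log₂(0.025) = 0.13305
  -P(3)·log₂(P(3)) = -(0.0099)·log₂(0.0099) = 0.06592
  -P(4)·log₂(P(4)) = -(0.7892)·log₂(0.7892) = 0.26954
H(P) = 0.44101 + 0.13305 + 0.06592 + 0.26954 = 0.90952 bits

log₂(4) = 2.00000 bits

D_KL(P||U) = 2.00000 - 0.90952 = 1.09048 ≈ 1.0905 bits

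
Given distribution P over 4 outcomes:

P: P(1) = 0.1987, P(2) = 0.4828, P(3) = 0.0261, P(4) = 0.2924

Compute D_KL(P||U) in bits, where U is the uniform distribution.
0.3736 bits

U(i) = 1/4 for all i

D_KL(P||U) = Σ P(x) log₂(P(x) / (1/4))
           = Σ P(x) log₂(P(x)) + log₂(4)
           = log₂(4) - H(P)

H(P) = -Σ P(x) log₂(P(x)):
  -P(1)·log₂(P(1)) = -(0.1987)·log₂(0.1987) = 0.46324
  -P(2)·log₂(P(2)) = -(0.4828)·log₂(0.4828) = 0.50718
  -P(3)·log₂(P(3)) = -(0.0261)·log₂(0.0261) = 0.13728
  -P(4)·log₂(P(4)) = -(0.2924)·log₂(0.2924) = 0.51871
H(P) = 0.46324 + 0.50718 + 0.13728 + 0.51871 = 1.62641 bits

log₂(4) = 2.00000 bits

D_KL(P||U) = 2.00000 - 1.62641 = 0.37359 ≈ 0.3736 bits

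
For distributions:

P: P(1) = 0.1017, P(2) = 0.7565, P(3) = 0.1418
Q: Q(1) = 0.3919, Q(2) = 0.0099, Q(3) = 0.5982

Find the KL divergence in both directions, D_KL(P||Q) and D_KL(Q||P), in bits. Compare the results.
D_KL(P||Q) = 4.2401 bits, D_KL(Q||P) = 1.9431 bits. D_KL(P||Q) is larger than D_KL(Q||P) by 2.2970 bits; the two directions differ.

D_KL(P||Q) = Σ P(x) log₂(P(x)/Q(x))

Computing term by term:
  P(1)·log₂(P(1)/Q(1)) = 0.1017·log₂(0.1017/0.3919) = -0.19793
  P(2)·log₂(P(2)/Q(2)) = 0.7565·log₂(0.7565/0.0099) = 4.73249
  P(3)·log₂(P(3)/Q(3)) = 0.1418·log₂(0.1418/0.5982) = -0.29449

D_KL(P||Q) = -0.19793 + 4.73249 - 0.29449 = 4.24007 ≈ 4.2401 bits

D_KL(Q||P) = Σ Q(x) log₂(Q(x)/P(x))

Computing term by term:
  Q(1)·log₂(Q(1)/P(1)) = 0.3919·log₂(0.3919/0.1017) = 0.76270
  Q(2)·log₂(Q(2)/P(2)) = 0.0099·log₂(0.0099/0.7565) = -0.06193
  Q(3)·log₂(Q(3)/P(3)) = 0.5982·log₂(0.5982/0.1418) = 1.24232

D_KL(Q||P) = 0.76270 - 0.06193 + 1.24232 = 1.94309 ≈ 1.9431 bits

These are NOT equal (difference: 2.2970 bits). KL divergence is asymmetric: D_KL(P||Q) ≠ D_KL(Q||P) in general.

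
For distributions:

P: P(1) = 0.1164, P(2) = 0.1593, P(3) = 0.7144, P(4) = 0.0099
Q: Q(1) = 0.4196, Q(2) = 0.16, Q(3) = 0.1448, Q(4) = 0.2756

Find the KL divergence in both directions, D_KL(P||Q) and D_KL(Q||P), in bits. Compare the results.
D_KL(P||Q) = 1.3812 bits, D_KL(Q||P) = 1.7664 bits. D_KL(Q||P) is larger than D_KL(P||Q) by 0.3852 bits; the two directions differ.

D_KL(P||Q) = Σ P(x) log₂(P(x)/Q(x))

Computing term by term:
  P(1)·log₂(P(1)/Q(1)) = 0.1164·log₂(0.1164/0.4196) = -0.21533
  P(2)·log₂(P(2)/Q(2)) = 0.1593·log₂(0.1593/0.16) = -0.00101
  P(3)·log₂(P(3)/Q(3)) = 0.7144·log₂(0.7144/0.1448) = 1.64503
  P(4)·log₂(P(4)/Q(4)) = 0.0099·log₂(0.0099/0.2756) = -0.04751

D_KL(P||Q) = -0.21533 - 0.00101 + 1.64503 - 0.04751 = 1.38118 ≈ 1.3812 bits

D_KL(Q||P) = Σ Q(x) log₂(Q(x)/P(x))

Computing term by term:
  Q(1)·log₂(Q(1)/P(1)) = 0.4196·log₂(0.4196/0.1164) = 0.77623
  Q(2)·log₂(Q(2)/P(2)) = 0.16·log₂(0.16/0.1593) = 0.00101
  Q(3)·log₂(Q(3)/P(3)) = 0.1448·log₂(0.1448/0.7144) = -0.33343
  Q(4)·log₂(Q(4)/P(4)) = 0.2756·log₂(0.2756/0.0099) = 1.32261

D_KL(Q||P) = 0.77623 + 0.00101 - 0.33343 + 1.32261 = 1.76642 ≈ 1.7664 bits

These are NOT equal (difference: 0.3852 bits). KL divergence is asymmetric: D_KL(P||Q) ≠ D_KL(Q||P) in general.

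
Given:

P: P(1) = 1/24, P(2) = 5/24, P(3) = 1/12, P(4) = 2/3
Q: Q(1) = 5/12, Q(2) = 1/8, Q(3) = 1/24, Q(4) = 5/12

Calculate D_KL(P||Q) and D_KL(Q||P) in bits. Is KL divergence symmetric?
D_KL(P||Q) = 0.5505 bits, D_KL(Q||P) = 0.9678 bits. No, KL divergence is not symmetric.

D_KL(P||Q) = Σ P(x) log₂(P(x)/Q(x))

Computing term by term:
  P(1)·log₂(P(1)/Q(1)) = (1/24)·log₂((1/24)/(5/12)) = -0.13841
  P(2)·log₂(P(2)/Q(2)) = (5/24)·log₂((5/24)/(1/8)) = 0.15353
  P(3)·log₂(P(3)/Q(3)) = (1/12)·log₂((1/12)/(1/24)) = 0.08333
  P(4)·log₂(P(4)/Q(4)) = (2/3)·log₂((2/3)/(5/12)) = 0.45205

D_KL(P||Q) = -0.13841 + 0.15353 + 0.08333 + 0.45205 = 0.55050 ≈ 0.5505 bits

D_KL(Q||P) = Σ Q(x) log₂(Q(x)/P(x))

Computing term by term:
  Q(1)·log₂(Q(1)/P(1)) = (5/12)·log₂((5/12)/(1/24)) = 1.38414
  Q(2)·log₂(Q(2)/P(2)) = (1/8)·log₂((1/8)/(5/24)) = -0.09212
  Q(3)·log₂(Q(3)/P(3)) = (1/24)·log₂((1/24)/(1/12)) = -0.04167
  Q(4)·log₂(Q(4)/P(4)) = (5/12)·log₂((5/12)/(2/3)) = -0.28253

D_KL(Q||P) = 1.38414 - 0.09212 - 0.04167 - 0.28253 = 0.96782 ≈ 0.9678 bits

These are NOT equal (difference: 0.4173 bits). KL divergence is asymmetric: D_KL(P||Q) ≠ D_KL(Q||P) in general.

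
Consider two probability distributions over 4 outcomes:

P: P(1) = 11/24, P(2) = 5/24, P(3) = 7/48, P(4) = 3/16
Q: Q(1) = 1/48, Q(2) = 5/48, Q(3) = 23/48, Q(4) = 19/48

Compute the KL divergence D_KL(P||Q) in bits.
1.7998 bits

D_KL(P||Q) = Σ P(x) log₂(P(x)/Q(x))

Computing term by term:
  P(1)·log₂(P(1)/Q(1)) = (11/24)·log₂((11/24)/(1/48)) = 2.04391
  P(2)·log₂(P(2)/Q(2)) = (5/24)·log₂((5/24)/(5/48)) = 0.20833
  P(3)·log₂(P(3)/Q(3)) = (7/48)·log₂((7/48)/(23/48)) = -0.25028
  P(4)·log₂(P(4)/Q(4)) = (3/16)·log₂((3/16)/(19/48)) = -0.20213

D_KL(P||Q) = 2.04391 + 0.20833 - 0.25028 - 0.20213 = 1.79983 ≈ 1.7998 bits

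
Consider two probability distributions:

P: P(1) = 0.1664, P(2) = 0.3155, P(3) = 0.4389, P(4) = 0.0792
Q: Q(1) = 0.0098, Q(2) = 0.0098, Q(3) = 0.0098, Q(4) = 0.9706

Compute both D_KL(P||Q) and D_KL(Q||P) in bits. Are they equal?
D_KL(P||Q) = 4.3811 bits, D_KL(Q||P) = 3.3661 bits. No, they are not equal.

D_KL(P||Q) = Σ P(x) log₂(P(x)/Q(x))

Computing term by term:
  P(1)·log₂(P(1)/Q(1)) = 0.1664·log₂(0.1664/0.0098) = 0.67987
  P(2)·log₂(P(2)/Q(2)) = 0.3155·log₂(0.3155/0.0098) = 1.58025
  P(3)·log₂(P(3)/Q(3)) = 0.4389·log₂(0.4389/0.0098) = 2.40735
  P(4)·log₂(P(4)/Q(4)) = 0.0792·log₂(0.0792/0.9706) = -0.28633

D_KL(P||Q) = 0.67987 + 1.58025 + 2.40735 - 0.28633 = 4.38114 ≈ 4.3811 bits

D_KL(Q||P) = Σ Q(x) log₂(Q(x)/P(x))

Computing term by term:
  Q(1)·log₂(Q(1)/P(1)) = 0.0098·log₂(0.0098/0.1664) = -0.04004
  Q(2)·log₂(Q(2)/P(2)) = 0.0098·log₂(0.0098/0.3155) = -0.04909
  Q(3)·log₂(Q(3)/P(3)) = 0.0098·log₂(0.0098/0.4389) = -0.05375
  Q(4)·log₂(Q(4)/P(4)) = 0.9706·log₂(0.9706/0.0792) = 3.50901

D_KL(Q||P) = -0.04004 - 0.04909 - 0.05375 + 3.50901 = 3.36613 ≈ 3.3661 bits

These are NOT equal (difference: 1.0150 bits). KL divergence is asymmetric: D_KL(P||Q) ≠ D_KL(Q||P) in general.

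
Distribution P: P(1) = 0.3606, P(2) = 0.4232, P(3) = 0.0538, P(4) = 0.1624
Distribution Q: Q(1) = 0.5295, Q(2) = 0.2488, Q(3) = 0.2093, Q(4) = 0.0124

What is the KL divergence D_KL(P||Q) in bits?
0.6217 bits

D_KL(P||Q) = Σ P(x) log₂(P(x)/Q(x))

Computing term by term:
  P(1)·log₂(P(1)/Q(1)) = 0.3606·log₂(0.3606/0.5295) = -0.19986
  P(2)·log₂(P(2)/Q(2)) = 0.4232·log₂(0.4232/0.2488) = 0.32432
  P(3)·log₂(P(3)/Q(3)) = 0.0538·log₂(0.0538/0.2093) = -0.10544
  P(4)·log₂(P(4)/Q(4)) = 0.1624·log₂(0.1624/0.0124) = 0.60269

D_KL(P||Q) = -0.19986 + 0.32432 - 0.10544 + 0.60269 = 0.62171 ≈ 0.6217 bits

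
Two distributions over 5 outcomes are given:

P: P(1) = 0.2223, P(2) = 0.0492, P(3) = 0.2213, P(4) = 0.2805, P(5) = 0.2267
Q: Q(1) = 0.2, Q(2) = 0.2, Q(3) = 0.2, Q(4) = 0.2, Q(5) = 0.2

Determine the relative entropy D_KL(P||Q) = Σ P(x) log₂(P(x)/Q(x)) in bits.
0.1445 bits

D_KL(P||Q) = Σ P(x) log₂(P(x)/Q(x))

Computing term by term:
  P(1)·log₂(P(1)/Q(1)) = 0.2223·log₂(0.2223/0.2) = 0.03390
  P(2)·log₂(P(2)/Q(2)) = 0.0492·log₂(0.0492/0.2) = -0.09954
  P(3)·log₂(P(3)/Q(3)) = 0.2213·log₂(0.2213/0.2) = 0.03231
  P(4)·log₂(P(4)/Q(4)) = 0.2805·log₂(0.2805/0.2) = 0.13688
  P(5)·log₂(P(5)/Q(5)) = 0.2267·log₂(0.2267/0.2) = 0.04098

D_KL(P||Q) = 0.03390 - 0.09954 + 0.03231 + 0.13688 + 0.04098 = 0.14453 ≈ 0.1445 bits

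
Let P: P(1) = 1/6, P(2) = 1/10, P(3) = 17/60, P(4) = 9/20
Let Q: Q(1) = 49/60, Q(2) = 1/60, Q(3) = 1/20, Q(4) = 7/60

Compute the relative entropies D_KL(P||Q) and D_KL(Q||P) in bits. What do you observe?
D_KL(P||Q) = 1.4618 bits, D_KL(Q||P) = 1.4770 bits. The two directions give different values (D_KL(Q||P) exceeds D_KL(P||Q) by 0.0152 bits): KL divergence is asymmetric.

D_KL(P||Q) = Σ P(x) log₂(P(x)/Q(x))

Computing term by term:
  P(1)·log₂(P(1)/Q(1)) = (1/6)·log₂((1/6)/(49/60)) = -0.38213
  P(2)·log₂(P(2)/Q(2)) = (1/10)·log₂((1/10)/(1/60)) = 0.25850
  P(3)·log₂(P(3)/Q(3)) = (17/60)·log₂((17/60)/(1/20)) = 0.70904
  P(4)·log₂(P(4)/Q(4)) = (9/20)·log₂((9/20)/(7/60)) = 0.87639

D_KL(P||Q) = -0.38213 + 0.25850 + 0.70904 + 0.87639 = 1.46180 ≈ 1.4618 bits

D_KL(Q||P) = Σ Q(x) log₂(Q(x)/P(x))

Computing term by term:
  Q(1)·log₂(Q(1)/P(1)) = (49/60)·log₂((49/60)/(1/6)) = 1.87244
  Q(2)·log₂(Q(2)/P(2)) = (1/60)·log₂((1/60)/(1/10)) = -0.04308
  Q(3)·log₂(Q(3)/P(3)) = (1/20)·log₂((1/20)/(17/60)) = -0.12513
  Q(4)·log₂(Q(4)/P(4)) = (7/60)·log₂((7/60)/(9/20)) = -0.22721

D_KL(Q||P) = 1.87244 - 0.04308 - 0.12513 - 0.22721 = 1.47702 ≈ 1.4770 bits

These are NOT equal (difference: 0.0152 bits). KL divergence is asymmetric: D_KL(P||Q) ≠ D_KL(Q||P) in general.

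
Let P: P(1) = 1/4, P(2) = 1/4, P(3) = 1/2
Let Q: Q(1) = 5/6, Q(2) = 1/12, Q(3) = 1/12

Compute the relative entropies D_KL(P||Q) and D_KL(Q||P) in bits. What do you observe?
D_KL(P||Q) = 1.2545 bits, D_KL(Q||P) = 1.1000 bits. The two directions give different values (D_KL(P||Q) exceeds D_KL(Q||P) by 0.1545 bits): KL divergence is asymmetric.

D_KL(P||Q) = Σ P(x) log₂(P(x)/Q(x))

Computing term by term:
  P(1)·log₂(P(1)/Q(1)) = (1/4)·log₂((1/4)/(5/6)) = -0.43424
  P(2)·log₂(P(2)/Q(2)) = (1/4)·log₂((1/4)/(1/12)) = 0.39624
  P(3)·log₂(P(3)/Q(3)) = (1/2)·log₂((1/2)/(1/12)) = 1.29248

D_KL(P||Q) = -0.43424 + 0.39624 + 1.29248 = 1.25448 ≈ 1.2545 bits

D_KL(Q||P) = Σ Q(x) log₂(Q(x)/P(x))

Computing term by term:
  Q(1)·log₂(Q(1)/P(1)) = (5/6)·log₂((5/6)/(1/4)) = 1.44747
  Q(2)·log₂(Q(2)/P(2)) = (1/12)·log₂((1/12)/(1/4)) = -0.13208
  Q(3)·log₂(Q(3)/P(3)) = (1/12)·log₂((1/12)/(1/2)) = -0.21541

D_KL(Q||P) = 1.44747 - 0.13208 - 0.21541 = 1.09998 ≈ 1.1000 bits

These are NOT equal (difference: 0.1545 bits). KL divergence is asymmetric: D_KL(P||Q) ≠ D_KL(Q||P) in general.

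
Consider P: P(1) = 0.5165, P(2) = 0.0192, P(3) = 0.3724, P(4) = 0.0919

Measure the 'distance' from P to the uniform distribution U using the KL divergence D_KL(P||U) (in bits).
0.5510 bits

U(i) = 1/4 for all i

D_KL(P||U) = Σ P(x) log₂(P(x) / (1/4))
           = Σ P(x) log₂(P(x)) + log₂(4)
           = log₂(4) - H(P)

H(P) = -Σ P(x) log₂(P(x)):
  -P(1)·log₂(P(1)) = -(0.5165)·log₂(0.5165) = 0.49231
  -P(2)·log₂(P(2)) = -(0.0192)·log₂(0.0192) = 0.10949
  -P(3)·log₂(P(3)) = -(0.3724)·log₂(0.3724) = 0.53070
  -P(4)·log₂(P(4)) = -(0.0919)·log₂(0.0919) = 0.31648
H(P) = 0.49231 + 0.10949 + 0.53070 + 0.31648 = 1.44898 bits

log₂(4) = 2.00000 bits

D_KL(P||U) = 2.00000 - 1.44898 = 0.55102 ≈ 0.5510 bits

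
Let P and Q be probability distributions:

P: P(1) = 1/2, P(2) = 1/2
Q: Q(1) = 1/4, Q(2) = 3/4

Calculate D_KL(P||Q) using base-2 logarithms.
0.2075 bits

D_KL(P||Q) = Σ P(x) log₂(P(x)/Q(x))

Computing term by term:
  P(1)·log₂(P(1)/Q(1)) = (1/2)·log₂((1/2)/(1/4)) = 0.50000
  P(2)·log₂(P(2)/Q(2)) = (1/2)·log₂((1/2)/(3/4)) = -0.29248

D_KL(P||Q) = 0.50000 - 0.29248 = 0.20752 ≈ 0.2075 bits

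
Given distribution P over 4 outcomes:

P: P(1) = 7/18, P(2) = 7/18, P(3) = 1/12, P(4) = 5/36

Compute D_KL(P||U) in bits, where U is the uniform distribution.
0.2459 bits

U(i) = 1/4 for all i

D_KL(P||U) = Σ P(x) log₂(P(x) / (1/4))
           = Σ P(x) log₂(P(x)) + log₂(4)
           = log₂(4) - H(P)

H(P) = -Σ P(x) log₂(P(x)):
  -P(1)·log₂(P(1)) = -(7/18)·log₂(7/18) = 0.52989
  -P(2)·log₂(P(2)) = -(7/18)·log₂(7/18) = 0.52989
  -P(3)·log₂(P(3)) = -(1/12)·log₂(1/12) = 0.29875
  -P(4)·log₂(P(4)) = -(5/36)·log₂(5/36) = 0.39556
H(P) = 0.52989 + 0.52989 + 0.29875 + 0.39556 = 1.75409 bits

log₂(4) = 2.00000 bits

D_KL(P||U) = 2.00000 - 1.75409 = 0.24591 ≈ 0.2459 bits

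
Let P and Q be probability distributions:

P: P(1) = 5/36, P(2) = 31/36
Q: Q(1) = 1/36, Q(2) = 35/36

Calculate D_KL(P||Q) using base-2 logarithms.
0.1717 bits

D_KL(P||Q) = Σ P(x) log₂(P(x)/Q(x))

Computing term by term:
  P(1)·log₂(P(1)/Q(1)) = (5/36)·log₂((5/36)/(1/36)) = 0.32249
  P(2)·log₂(P(2)/Q(2)) = (31/36)·log₂((31/36)/(35/36)) = -0.15077

D_KL(P||Q) = 0.32249 - 0.15077 = 0.17172 ≈ 0.1717 bits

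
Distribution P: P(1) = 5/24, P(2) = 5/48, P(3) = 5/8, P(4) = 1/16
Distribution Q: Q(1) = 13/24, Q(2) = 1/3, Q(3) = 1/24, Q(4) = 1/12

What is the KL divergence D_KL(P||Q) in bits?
1.9539 bits

D_KL(P||Q) = Σ P(x) log₂(P(x)/Q(x))

Computing term by term:
  P(1)·log₂(P(1)/Q(1)) = (5/24)·log₂((5/24)/(13/24)) = -0.28719
  P(2)·log₂(P(2)/Q(2)) = (5/48)·log₂((5/48)/(1/3)) = -0.17480
  P(3)·log₂(P(3)/Q(3)) = (5/8)·log₂((5/8)/(1/24)) = 2.44181
  P(4)·log₂(P(4)/Q(4)) = (1/16)·log₂((1/16)/(1/12)) = -0.02594

D_KL(P||Q) = -0.28719 - 0.17480 + 2.44181 - 0.02594 = 1.95388 ≈ 1.9539 bits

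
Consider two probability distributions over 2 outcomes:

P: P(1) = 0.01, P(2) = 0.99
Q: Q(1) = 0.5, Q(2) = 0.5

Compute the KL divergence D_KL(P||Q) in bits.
0.9192 bits

D_KL(P||Q) = Σ P(x) log₂(P(x)/Q(x))

Computing term by term:
  P(1)·log₂(P(1)/Q(1)) = 0.01·log₂(0.01/0.5) = -0.05644
  P(2)·log₂(P(2)/Q(2)) = 0.99·log₂(0.99/0.5) = 0.97565

D_KL(P||Q) = -0.05644 + 0.97565 = 0.91921 ≈ 0.9192 bits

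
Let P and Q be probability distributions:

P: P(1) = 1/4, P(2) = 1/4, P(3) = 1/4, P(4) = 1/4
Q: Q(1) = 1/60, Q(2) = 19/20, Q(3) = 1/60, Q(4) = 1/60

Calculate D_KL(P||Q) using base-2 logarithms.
2.4487 bits

D_KL(P||Q) = Σ P(x) log₂(P(x)/Q(x))

Computing term by term:
  P(1)·log₂(P(1)/Q(1)) = (1/4)·log₂((1/4)/(1/60)) = 0.97672
  P(2)·log₂(P(2)/Q(2)) = (1/4)·log₂((1/4)/(19/20)) = -0.48150
  P(3)·log₂(P(3)/Q(3)) = (1/4)·log₂((1/4)/(1/60)) = 0.97672
  P(4)·log₂(P(4)/Q(4)) = (1/4)·log₂((1/4)/(1/60)) = 0.97672

D_KL(P||Q) = 0.97672 - 0.48150 + 0.97672 + 0.97672 = 2.44866 ≈ 2.4487 bits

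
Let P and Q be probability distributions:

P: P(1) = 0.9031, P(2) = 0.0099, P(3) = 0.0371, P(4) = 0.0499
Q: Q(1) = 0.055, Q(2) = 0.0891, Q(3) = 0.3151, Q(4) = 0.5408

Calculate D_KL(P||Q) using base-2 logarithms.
3.3287 bits

D_KL(P||Q) = Σ P(x) log₂(P(x)/Q(x))

Computing term by term:
  P(1)·log₂(P(1)/Q(1)) = 0.9031·log₂(0.9031/0.055) = 3.64616
  P(2)·log₂(P(2)/Q(2)) = 0.0099·log₂(0.0099/0.0891) = -0.03138
  P(3)·log₂(P(3)/Q(3)) = 0.0371·log₂(0.0371/0.3151) = -0.11450
  P(4)·log₂(P(4)/Q(4)) = 0.0499·log₂(0.0499/0.5408) = -0.17156

D_KL(P||Q) = 3.64616 - 0.03138 - 0.11450 - 0.17156 = 3.32872 ≈ 3.3287 bits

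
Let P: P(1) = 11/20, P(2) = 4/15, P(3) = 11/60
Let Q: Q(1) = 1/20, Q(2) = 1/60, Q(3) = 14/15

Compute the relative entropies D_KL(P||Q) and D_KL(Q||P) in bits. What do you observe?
D_KL(P||Q) = 2.5389 bits, D_KL(Q||P) = 1.9518 bits. The two directions give different values (D_KL(P||Q) exceeds D_KL(Q||P) by 0.5871 bits): KL divergence is asymmetric.

D_KL(P||Q) = Σ P(x) log₂(P(x)/Q(x))

Computing term by term:
  P(1)·log₂(P(1)/Q(1)) = (11/20)·log₂((11/20)/(1/20)) = 1.90269
  P(2)·log₂(P(2)/Q(2)) = (4/15)·log₂((4/15)/(1/60)) = 1.06667
  P(3)·log₂(P(3)/Q(3)) = (11/60)·log₂((11/60)/(14/15)) = -0.43045

D_KL(P||Q) = 1.90269 + 1.06667 - 0.43045 = 2.53891 ≈ 2.5389 bits

D_KL(Q||P) = Σ Q(x) log₂(Q(x)/P(x))

Computing term by term:
  Q(1)·log₂(Q(1)/P(1)) = (1/20)·log₂((1/20)/(11/20)) = -0.17297
  Q(2)·log₂(Q(2)/P(2)) = (1/60)·log₂((1/60)/(4/15)) = -0.06667
  Q(3)·log₂(Q(3)/P(3)) = (14/15)·log₂((14/15)/(11/60)) = 2.19140

D_KL(Q||P) = -0.17297 - 0.06667 + 2.19140 = 1.95176 ≈ 1.9518 bits

These are NOT equal (difference: 0.5871 bits). KL divergence is asymmetric: D_KL(P||Q) ≠ D_KL(Q||P) in general.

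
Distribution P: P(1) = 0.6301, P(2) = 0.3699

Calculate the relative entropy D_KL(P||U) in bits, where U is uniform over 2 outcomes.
0.0494 bits

U(i) = 1/2 for all i

D_KL(P||U) = Σ P(x) log₂(P(x) / (1/2))
           = Σ P(x) log₂(P(x)) + log₂(2)
           = log₂(2) - H(P)

H(P) = -Σ P(x) log₂(P(x)):
  -P(1)·log₂(P(1)) = -(0.6301)·log₂(0.6301) = 0.41987
  -P(2)·log₂(P(2)) = -(0.3699)·log₂(0.3699) = 0.53073
H(P) = 0.41987 + 0.53073 = 0.95060 bits

log₂(2) = 1.00000 bits

D_KL(P||U) = 1.00000 - 0.95060 = 0.04940 ≈ 0.0494 bits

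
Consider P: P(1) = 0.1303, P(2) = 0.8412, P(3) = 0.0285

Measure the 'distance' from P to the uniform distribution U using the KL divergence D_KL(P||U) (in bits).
0.8457 bits

U(i) = 1/3 for all i

D_KL(P||U) = Σ P(x) log₂(P(x) / (1/3))
           = Σ P(x) log₂(P(x)) + log₂(3)
           = log₂(3) - H(P)

H(P) = -Σ P(x) log₂(P(x)):
  -P(1)·log₂(P(1)) = -(0.1303)·log₂(0.1303) = 0.38309
  -P(2)·log₂(P(2)) = -(0.8412)·log₂(0.8412) = 0.20986
  -P(3)·log₂(P(3)) = -(0.0285)·log₂(0.0285) = 0.14629
H(P) = 0.38309 + 0.20986 + 0.14629 = 0.73924 bits

log₂(3) = 1.58496 bits

D_KL(P||U) = 1.58496 - 0.73924 = 0.84572 ≈ 0.8457 bits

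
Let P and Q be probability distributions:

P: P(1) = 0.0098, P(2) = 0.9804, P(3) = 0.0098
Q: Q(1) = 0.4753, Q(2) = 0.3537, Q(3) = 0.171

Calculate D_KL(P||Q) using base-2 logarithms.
1.3467 bits

D_KL(P||Q) = Σ P(x) log₂(P(x)/Q(x))

Computing term by term:
  P(1)·log₂(P(1)/Q(1)) = 0.0098·log₂(0.0098/0.4753) = -0.05488
  P(2)·log₂(P(2)/Q(2)) = 0.9804·log₂(0.9804/0.3537) = 1.44202
  P(3)·log₂(P(3)/Q(3)) = 0.0098·log₂(0.0098/0.171) = -0.04043

D_KL(P||Q) = -0.05488 + 1.44202 - 0.04043 = 1.34671 ≈ 1.3467 bits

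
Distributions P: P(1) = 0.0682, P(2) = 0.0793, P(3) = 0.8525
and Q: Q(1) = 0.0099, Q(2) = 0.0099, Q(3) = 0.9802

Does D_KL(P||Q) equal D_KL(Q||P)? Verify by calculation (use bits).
D_KL(P||Q) = 0.2563 bits, D_KL(Q||P) = 0.1401 bits. No — D_KL(P||Q) ≠ D_KL(Q||P) for this pair.

D_KL(P||Q) = Σ P(x) log₂(P(x)/Q(x))

Computing term by term:
  P(1)·log₂(P(1)/Q(1)) = 0.0682·log₂(0.0682/0.0099) = 0.18989
  P(2)·log₂(P(2)/Q(2)) = 0.0793·log₂(0.0793/0.0099) = 0.23804
  P(3)·log₂(P(3)/Q(3)) = 0.8525·log₂(0.8525/0.9802) = -0.17167

D_KL(P||Q) = 0.18989 + 0.23804 - 0.17167 = 0.25626 ≈ 0.2563 bits

D_KL(Q||P) = Σ Q(x) log₂(Q(x)/P(x))

Computing term by term:
  Q(1)·log₂(Q(1)/P(1)) = 0.0099·log₂(0.0099/0.0682) = -0.02756
  Q(2)·log₂(Q(2)/P(2)) = 0.0099·log₂(0.0099/0.0793) = -0.02972
  Q(3)·log₂(Q(3)/P(3)) = 0.9802·log₂(0.9802/0.8525) = 0.19739

D_KL(Q||P) = -0.02756 - 0.02972 + 0.19739 = 0.14011 ≈ 0.1401 bits

These are NOT equal (difference: 0.1162 bits). KL divergence is asymmetric: D_KL(P||Q) ≠ D_KL(Q||P) in general.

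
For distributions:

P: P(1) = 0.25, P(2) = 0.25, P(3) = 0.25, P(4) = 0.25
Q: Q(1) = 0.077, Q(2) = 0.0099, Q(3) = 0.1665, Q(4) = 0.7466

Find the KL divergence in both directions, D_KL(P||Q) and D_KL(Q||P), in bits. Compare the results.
D_KL(P||Q) = 1.3413 bits, D_KL(Q||P) = 0.9039 bits. D_KL(P||Q) is larger than D_KL(Q||P) by 0.4374 bits; the two directions differ.

D_KL(P||Q) = Σ P(x) log₂(P(x)/Q(x))

Computing term by term:
  P(1)·log₂(P(1)/Q(1)) = 0.25·log₂(0.25/0.077) = 0.42475
  P(2)·log₂(P(2)/Q(2)) = 0.25·log₂(0.25/0.0099) = 1.16459
  P(3)·log₂(P(3)/Q(3)) = 0.25·log₂(0.25/0.1665) = 0.14660
  P(4)·log₂(P(4)/Q(4)) = 0.25·log₂(0.25/0.7466) = -0.39460

D_KL(P||Q) = 0.42475 + 1.16459 + 0.14660 - 0.39460 = 1.34134 ≈ 1.3413 bits

D_KL(Q||P) = Σ Q(x) log₂(Q(x)/P(x))

Computing term by term:
  Q(1)·log₂(Q(1)/P(1)) = 0.077·log₂(0.077/0.25) = -0.13082
  Q(2)·log₂(Q(2)/P(2)) = 0.0099·log₂(0.0099/0.25) = -0.04612
  Q(3)·log₂(Q(3)/P(3)) = 0.1665·log₂(0.1665/0.25) = -0.09764
  Q(4)·log₂(Q(4)/P(4)) = 0.7466·log₂(0.7466/0.25) = 1.17844

D_KL(Q||P) = -0.13082 - 0.04612 - 0.09764 + 1.17844 = 0.90386 ≈ 0.9039 bits

These are NOT equal (difference: 0.4374 bits). KL divergence is asymmetric: D_KL(P||Q) ≠ D_KL(Q||P) in general.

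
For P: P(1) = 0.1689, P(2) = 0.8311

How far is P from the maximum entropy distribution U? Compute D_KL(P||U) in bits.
0.3448 bits

U(i) = 1/2 for all i

D_KL(P||U) = Σ P(x) log₂(P(x) / (1/2))
           = Σ P(x) log₂(P(x)) + log₂(2)
           = log₂(2) - H(P)

H(P) = -Σ P(x) log₂(P(x)):
  -P(1)·log₂(P(1)) = -(0.1689)·log₂(0.1689) = 0.43336
  -P(2)·log₂(P(2)) = -(0.8311)·log₂(0.8311) = 0.22183
H(P) = 0.43336 + 0.22183 = 0.65519 bits

log₂(2) = 1.00000 bits

D_KL(P||U) = 1.00000 - 0.65519 = 0.34481 ≈ 0.3448 bits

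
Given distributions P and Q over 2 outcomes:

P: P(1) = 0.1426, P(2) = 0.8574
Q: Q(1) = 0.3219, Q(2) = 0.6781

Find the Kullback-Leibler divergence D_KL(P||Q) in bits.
0.1227 bits

D_KL(P||Q) = Σ P(x) log₂(P(x)/Q(x))

Computing term by term:
  P(1)·log₂(P(1)/Q(1)) = 0.1426·log₂(0.1426/0.3219) = -0.16750
  P(2)·log₂(P(2)/Q(2)) = 0.8574·log₂(0.8574/0.6781) = 0.29020

D_KL(P||Q) = -0.16750 + 0.29020 = 0.12270 ≈ 0.1227 bits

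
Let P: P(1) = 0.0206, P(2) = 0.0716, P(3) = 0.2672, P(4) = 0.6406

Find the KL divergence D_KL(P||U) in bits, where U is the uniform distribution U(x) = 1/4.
0.6919 bits

U(i) = 1/4 for all i

D_KL(P||U) = Σ P(x) log₂(P(x) / (1/4))
           = Σ P(x) log₂(P(x)) + log₂(4)
           = log₂(4) - H(P)

H(P) = -Σ P(x) log₂(P(x)):
  -P(1)·log₂(P(1)) = -(0.0206)·log₂(0.0206) = 0.11538
  -P(2)·log₂(P(2)) = -(0.0716)·log₂(0.0716) = 0.27236
  -P(3)·log₂(P(3)) = -(0.2672)·log₂(0.2672) = 0.50875
  -P(4)·log₂(P(4)) = -(0.6406)·log₂(0.6406) = 0.41159
H(P) = 0.11538 + 0.27236 + 0.50875 + 0.41159 = 1.30808 bits

log₂(4) = 2.00000 bits

D_KL(P||U) = 2.00000 - 1.30808 = 0.69192 ≈ 0.6919 bits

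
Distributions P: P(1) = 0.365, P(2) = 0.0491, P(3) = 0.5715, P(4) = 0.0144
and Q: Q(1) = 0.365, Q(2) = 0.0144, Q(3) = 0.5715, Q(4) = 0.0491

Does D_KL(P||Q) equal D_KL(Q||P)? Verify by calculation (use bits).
D_KL(P||Q) = 0.0614 bits, D_KL(Q||P) = 0.0614 bits. Yes — for this pair D_KL(P||Q) = D_KL(Q||P).

D_KL(P||Q) = Σ P(x) log₂(P(x)/Q(x))

Computing term by term:
  P(1)·log₂(P(1)/Q(1)) = 0.365·log₂(0.365/0.365) = 0.00000
  P(2)·log₂(P(2)/Q(2)) = 0.0491·log₂(0.0491/0.0144) = 0.08689
  P(3)·log₂(P(3)/Q(3)) = 0.5715·log₂(0.5715/0.5715) = 0.00000
  P(4)·log₂(P(4)/Q(4)) = 0.0144·log₂(0.0144/0.0491) = -0.02548

D_KL(P||Q) = 0.00000 + 0.08689 + 0.00000 - 0.02548 = 0.06141 ≈ 0.0614 bits

D_KL(Q||P) = Σ Q(x) log₂(Q(x)/P(x))

Computing term by term:
  Q(1)·log₂(Q(1)/P(1)) = 0.365·log₂(0.365/0.365) = 0.00000
  Q(2)·log₂(Q(2)/P(2)) = 0.0144·log₂(0.0144/0.0491) = -0.02548
  Q(3)·log₂(Q(3)/P(3)) = 0.5715·log₂(0.5715/0.5715) = 0.00000
  Q(4)·log₂(Q(4)/P(4)) = 0.0491·log₂(0.0491/0.0144) = 0.08689

D_KL(Q||P) = 0.00000 - 0.02548 + 0.00000 + 0.08689 = 0.06141 ≈ 0.0614 bits

These ARE equal here. Q is P with outcomes relabeled (Q(2) = P(4), Q(4) = P(2)) by a relabeling that is its own inverse, so the two sums contain exactly the same terms in a different order. This is a special case — KL divergence is not symmetric in general: D_KL(P||Q) ≠ D_KL(Q||P) for most P, Q.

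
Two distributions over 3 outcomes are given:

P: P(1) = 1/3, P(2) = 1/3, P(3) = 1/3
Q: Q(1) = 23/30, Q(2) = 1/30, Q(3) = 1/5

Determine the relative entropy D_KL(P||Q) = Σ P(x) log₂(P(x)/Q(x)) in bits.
0.9524 bits

D_KL(P||Q) = Σ P(x) log₂(P(x)/Q(x))

Computing term by term:
  P(1)·log₂(P(1)/Q(1)) = (1/3)·log₂((1/3)/(23/30)) = -0.40054
  P(2)·log₂(P(2)/Q(2)) = (1/3)·log₂((1/3)/(1/30)) = 1.10731
  P(3)·log₂(P(3)/Q(3)) = (1/3)·log₂((1/3)/(1/5)) = 0.24566

D_KL(P||Q) = -0.40054 + 1.10731 + 0.24566 = 0.95243 ≈ 0.9524 bits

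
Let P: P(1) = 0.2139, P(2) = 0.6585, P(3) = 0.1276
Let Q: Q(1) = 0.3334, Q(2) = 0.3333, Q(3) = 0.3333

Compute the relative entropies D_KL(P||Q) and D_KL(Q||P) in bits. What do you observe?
D_KL(P||Q) = 0.3332 bits, D_KL(Q||P) = 0.3477 bits. The two directions give different values (D_KL(Q||P) exceeds D_KL(P||Q) by 0.0145 bits): KL divergence is asymmetric.

D_KL(P||Q) = Σ P(x) log₂(P(x)/Q(x))

Computing term by term:
  P(1)·log₂(P(1)/Q(1)) = 0.2139·log₂(0.2139/0.3334) = -0.13696
  P(2)·log₂(P(2)/Q(2)) = 0.6585·log₂(0.6585/0.3333) = 0.64689
  P(3)·log₂(P(3)/Q(3)) = 0.1276·log₂(0.1276/0.3333) = -0.17675

D_KL(P||Q) = -0.13696 + 0.64689 - 0.17675 = 0.33318 ≈ 0.3332 bits

D_KL(Q||P) = Σ Q(x) log₂(Q(x)/P(x))

Computing term by term:
  Q(1)·log₂(Q(1)/P(1)) = 0.3334·log₂(0.3334/0.2139) = 0.21348
  Q(2)·log₂(Q(2)/P(2)) = 0.3333·log₂(0.3333/0.6585) = -0.32742
  Q(3)·log₂(Q(3)/P(3)) = 0.3333·log₂(0.3333/0.1276) = 0.46168

D_KL(Q||P) = 0.21348 - 0.32742 + 0.46168 = 0.34774 ≈ 0.3477 bits

These are NOT equal (difference: 0.0145 bits). KL divergence is asymmetric: D_KL(P||Q) ≠ D_KL(Q||P) in general.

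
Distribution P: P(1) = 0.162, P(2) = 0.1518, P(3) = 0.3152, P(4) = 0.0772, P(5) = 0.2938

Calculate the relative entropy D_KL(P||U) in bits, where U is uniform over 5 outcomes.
0.1542 bits

U(i) = 1/5 for all i

D_KL(P||U) = Σ P(x) log₂(P(x) / (1/5))
           = Σ P(x) log₂(P(x)) + log₂(5)
           = log₂(5) - H(P)

H(P) = -Σ P(x) log₂(P(x)):
  -P(1)·log₂(P(1)) = -(0.162)·log₂(0.162) = 0.42540
  -P(2)·log₂(P(2)) = -(0.1518)·log₂(0.1518) = 0.41286
  -P(3)·log₂(P(3)) = -(0.3152)·log₂(0.3152) = 0.52502
  -P(4)·log₂(P(4)) = -(0.0772)·log₂(0.0772) = 0.28527
  -P(5)·log₂(P(5)) = -(0.2938)·log₂(0.2938) = 0.51917
H(P) = 0.42540 + 0.41286 + 0.52502 + 0.28527 + 0.51917 = 2.16772 bits

log₂(5) = 2.32193 bits

D_KL(P||U) = 2.32193 - 2.16772 = 0.15421 ≈ 0.1542 bits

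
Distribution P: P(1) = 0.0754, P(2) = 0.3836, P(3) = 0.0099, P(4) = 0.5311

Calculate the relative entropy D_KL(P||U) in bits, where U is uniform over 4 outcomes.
0.6378 bits

U(i) = 1/4 for all i

D_KL(P||U) = Σ P(x) log₂(P(x) / (1/4))
           = Σ P(x) log₂(P(x)) + log₂(4)
           = log₂(4) - H(P)

H(P) = -Σ P(x) log₂(P(x)):
  -P(1)·log₂(P(1)) = -(0.0754)·log₂(0.0754) = 0.28119
  -P(2)·log₂(P(2)) = -(0.3836)·log₂(0.3836) = 0.53026
  -P(3)·log₂(P(3)) = -(0.0099)·log₂(0.0099) = 0.06592
  -P(4)·log₂(P(4)) = -(0.5311)·log₂(0.5311) = 0.48486
H(P) = 0.28119 + 0.53026 + 0.06592 + 0.48486 = 1.36223 bits

log₂(4) = 2.00000 bits

D_KL(P||U) = 2.00000 - 1.36223 = 0.63777 ≈ 0.6378 bits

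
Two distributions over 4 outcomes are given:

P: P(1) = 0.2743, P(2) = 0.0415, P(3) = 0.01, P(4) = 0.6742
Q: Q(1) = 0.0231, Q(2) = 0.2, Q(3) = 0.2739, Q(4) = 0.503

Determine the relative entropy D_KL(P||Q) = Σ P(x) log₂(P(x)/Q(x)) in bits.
1.1222 bits

D_KL(P||Q) = Σ P(x) log₂(P(x)/Q(x))

Computing term by term:
  P(1)·log₂(P(1)/Q(1)) = 0.2743·log₂(0.2743/0.0231) = 0.97919
  P(2)·log₂(P(2)/Q(2)) = 0.0415·log₂(0.0415/0.2) = -0.09416
  P(3)·log₂(P(3)/Q(3)) = 0.01·log₂(0.01/0.2739) = -0.04776
  P(4)·log₂(P(4)/Q(4)) = 0.6742·log₂(0.6742/0.503) = 0.28493

D_KL(P||Q) = 0.97919 - 0.09416 - 0.04776 + 0.28493 = 1.12220 ≈ 1.1222 bits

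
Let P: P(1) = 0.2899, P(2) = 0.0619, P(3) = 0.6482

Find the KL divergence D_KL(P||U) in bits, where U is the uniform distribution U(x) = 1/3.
0.4132 bits

U(i) = 1/3 for all i

D_KL(P||U) = Σ P(x) log₂(P(x) / (1/3))
           = Σ P(x) log₂(P(x)) + log₂(3)
           = log₂(3) - H(P)

H(P) = -Σ P(x) log₂(P(x)):
  -P(1)·log₂(P(1)) = -(0.2899)·log₂(0.2899) = 0.51787
  -P(2)·log₂(P(2)) = -(0.0619)·log₂(0.0619) = 0.24846
  -P(3)·log₂(P(3)) = -(0.6482)·log₂(0.6482) = 0.40544
H(P) = 0.51787 + 0.24846 + 0.40544 = 1.17177 bits

log₂(3) = 1.58496 bits

D_KL(P||U) = 1.58496 - 1.17177 = 0.41319 ≈ 0.4132 bits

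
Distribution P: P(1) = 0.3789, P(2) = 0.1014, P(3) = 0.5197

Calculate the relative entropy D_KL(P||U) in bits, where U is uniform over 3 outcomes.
0.2289 bits

U(i) = 1/3 for all i

D_KL(P||U) = Σ P(x) log₂(P(x) / (1/3))
           = Σ P(x) log₂(P(x)) + log₂(3)
           = log₂(3) - H(P)

H(P) = -Σ P(x) log₂(P(x)):
  -P(1)·log₂(P(1)) = -(0.3789)·log₂(0.3789) = 0.53050
  -P(2)·log₂(P(2)) = -(0.1014)·log₂(0.1014) = 0.33481
  -P(3)·log₂(P(3)) = -(0.5197)·log₂(0.5197) = 0.49073
H(P) = 0.53050 + 0.33481 + 0.49073 = 1.35604 bits

log₂(3) = 1.58496 bits

D_KL(P||U) = 1.58496 - 1.35604 = 0.22892 ≈ 0.2289 bits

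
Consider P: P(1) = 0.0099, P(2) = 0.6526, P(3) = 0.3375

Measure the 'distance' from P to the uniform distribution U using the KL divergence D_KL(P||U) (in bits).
0.5883 bits

U(i) = 1/3 for all i

D_KL(P||U) = Σ P(x) log₂(P(x) / (1/3))
           = Σ P(x) log₂(P(x)) + log₂(3)
           = log₂(3) - H(P)

H(P) = -Σ P(x) log₂(P(x)):
  -P(1)·log₂(P(1)) = -(0.0099)·log₂(0.0099) = 0.06592
  -P(2)·log₂(P(2)) = -(0.6526)·log₂(0.6526) = 0.40182
  -P(3)·log₂(P(3)) = -(0.3375)·log₂(0.3375) = 0.52888
H(P) = 0.06592 + 0.40182 + 0.52888 = 0.99662 bits

log₂(3) = 1.58496 bits

D_KL(P||U) = 1.58496 - 0.99662 = 0.58834 ≈ 0.5883 bits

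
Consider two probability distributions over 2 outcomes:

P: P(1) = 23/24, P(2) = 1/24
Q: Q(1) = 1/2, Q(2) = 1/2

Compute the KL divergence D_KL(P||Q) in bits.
0.7501 bits

D_KL(P||Q) = Σ P(x) log₂(P(x)/Q(x))

Computing term by term:
  P(1)·log₂(P(1)/Q(1)) = (23/24)·log₂((23/24)/(1/2)) = 0.89949
  P(2)·log₂(P(2)/Q(2)) = (1/24)·log₂((1/24)/(1/2)) = -0.14937

D_KL(P||Q) = 0.89949 - 0.14937 = 0.75012 ≈ 0.7501 bits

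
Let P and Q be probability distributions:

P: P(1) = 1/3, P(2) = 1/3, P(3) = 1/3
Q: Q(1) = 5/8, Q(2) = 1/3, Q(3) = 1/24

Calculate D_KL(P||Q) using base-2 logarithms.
0.6977 bits

D_KL(P||Q) = Σ P(x) log₂(P(x)/Q(x))

Computing term by term:
  P(1)·log₂(P(1)/Q(1)) = (1/3)·log₂((1/3)/(5/8)) = -0.30230
  P(2)·log₂(P(2)/Q(2)) = (1/3)·log₂((1/3)/(1/3)) = 0.00000
  P(3)·log₂(P(3)/Q(3)) = (1/3)·log₂((1/3)/(1/24)) = 1.00000

D_KL(P||Q) = -0.30230 + 0.00000 + 1.00000 = 0.69770 ≈ 0.6977 bits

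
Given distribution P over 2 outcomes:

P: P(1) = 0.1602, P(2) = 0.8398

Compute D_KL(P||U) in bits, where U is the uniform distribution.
0.3652 bits

U(i) = 1/2 for all i

D_KL(P||U) = Σ P(x) log₂(P(x) / (1/2))
           = Σ P(x) log₂(P(x)) + log₂(2)
           = log₂(2) - H(P)

H(P) = -Σ P(x) log₂(P(x)):
  -P(1)·log₂(P(1)) = -(0.1602)·log₂(0.1602) = 0.42326
  -P(2)·log₂(P(2)) = -(0.8398)·log₂(0.8398) = 0.21153
H(P) = 0.42326 + 0.21153 = 0.63479 bits

log₂(2) = 1.00000 bits

D_KL(P||U) = 1.00000 - 0.63479 = 0.36521 ≈ 0.3652 bits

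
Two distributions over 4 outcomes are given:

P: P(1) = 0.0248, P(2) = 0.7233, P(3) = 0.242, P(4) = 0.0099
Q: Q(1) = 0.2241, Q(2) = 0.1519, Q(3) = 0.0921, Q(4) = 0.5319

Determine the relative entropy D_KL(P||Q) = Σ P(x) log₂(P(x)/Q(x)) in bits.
1.8301 bits

D_KL(P||Q) = Σ P(x) log₂(P(x)/Q(x))

Computing term by term:
  P(1)·log₂(P(1)/Q(1)) = 0.0248·log₂(0.0248/0.2241) = -0.07876
  P(2)·log₂(P(2)/Q(2)) = 0.7233·log₂(0.7233/0.1519) = 1.62849
  P(3)·log₂(P(3)/Q(3)) = 0.242·log₂(0.242/0.0921) = 0.33728
  P(4)·log₂(P(4)/Q(4)) = 0.0099·log₂(0.0099/0.5319) = -0.05690

D_KL(P||Q) = -0.07876 + 1.62849 + 0.33728 - 0.05690 = 1.83011 ≈ 1.8301 bits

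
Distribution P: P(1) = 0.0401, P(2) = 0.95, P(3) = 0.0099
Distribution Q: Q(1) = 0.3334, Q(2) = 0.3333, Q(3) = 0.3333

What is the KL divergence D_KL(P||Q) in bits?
1.2628 bits

D_KL(P||Q) = Σ P(x) log₂(P(x)/Q(x))

Computing term by term:
  P(1)·log₂(P(1)/Q(1)) = 0.0401·log₂(0.0401/0.3334) = -0.12253
  P(2)·log₂(P(2)/Q(2)) = 0.95·log₂(0.95/0.3333) = 1.43555
  P(3)·log₂(P(3)/Q(3)) = 0.0099·log₂(0.0099/0.3333) = -0.05023

D_KL(P||Q) = -0.12253 + 1.43555 - 0.05023 = 1.26279 ≈ 1.2628 bits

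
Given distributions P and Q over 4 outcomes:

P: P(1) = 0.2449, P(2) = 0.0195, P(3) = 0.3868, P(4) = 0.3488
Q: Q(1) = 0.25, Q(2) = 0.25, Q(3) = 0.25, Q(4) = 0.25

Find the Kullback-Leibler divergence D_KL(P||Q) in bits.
0.3321 bits

D_KL(P||Q) = Σ P(x) log₂(P(x)/Q(x))

Computing term by term:
  P(1)·log₂(P(1)/Q(1)) = 0.2449·log₂(0.2449/0.25) = -0.00728
  P(2)·log₂(P(2)/Q(2)) = 0.0195·log₂(0.0195/0.25) = -0.07177
  P(3)·log₂(P(3)/Q(3)) = 0.3868·log₂(0.3868/0.25) = 0.24355
  P(4)·log₂(P(4)/Q(4)) = 0.3488·log₂(0.3488/0.25) = 0.16759

D_KL(P||Q) = -0.00728 - 0.07177 + 0.24355 + 0.16759 = 0.33209 ≈ 0.3321 bits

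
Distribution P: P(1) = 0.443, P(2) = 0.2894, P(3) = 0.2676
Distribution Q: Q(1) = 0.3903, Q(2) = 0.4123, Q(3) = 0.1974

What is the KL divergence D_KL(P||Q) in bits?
0.0506 bits

D_KL(P||Q) = Σ P(x) log₂(P(x)/Q(x))

Computing term by term:
  P(1)·log₂(P(1)/Q(1)) = 0.443·log₂(0.443/0.3903) = 0.08095
  P(2)·log₂(P(2)/Q(2)) = 0.2894·log₂(0.2894/0.4123) = -0.14778
  P(3)·log₂(P(3)/Q(3)) = 0.2676·log₂(0.2676/0.1974) = 0.11746

D_KL(P||Q) = 0.08095 - 0.14778 + 0.11746 = 0.05063 ≈ 0.0506 bits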